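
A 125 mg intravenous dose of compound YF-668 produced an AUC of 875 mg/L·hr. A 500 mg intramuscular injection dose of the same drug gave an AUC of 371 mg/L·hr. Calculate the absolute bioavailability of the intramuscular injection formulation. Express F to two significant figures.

F = 0.11

F = (AUC_ev / D_ev) / (AUC_iv / D_iv)
  = (371/500) / (875/125)
  = 0.742 / 7 = 0.1060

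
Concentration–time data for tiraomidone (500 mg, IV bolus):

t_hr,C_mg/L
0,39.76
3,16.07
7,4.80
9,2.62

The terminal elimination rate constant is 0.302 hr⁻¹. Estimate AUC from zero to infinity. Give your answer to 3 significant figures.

Trapezoidal AUC_0→9:
  [0→3]: (39.76+16.07)/2 × 3 = 83.745
  [3→7]: (16.07+4.80)/2 × 4 = 41.74
  [7→9]: (4.80+2.62)/2 × 2 = 7.42
  Sum = 132.905 mg/L·hr
Extrapolated tail: C_last / k_e = 2.62 / 0.302 = 8.675
AUC_0→∞ = 132.905 + 8.675 = 141.58 mg/L·hr

AUC = 142 mg/L·hr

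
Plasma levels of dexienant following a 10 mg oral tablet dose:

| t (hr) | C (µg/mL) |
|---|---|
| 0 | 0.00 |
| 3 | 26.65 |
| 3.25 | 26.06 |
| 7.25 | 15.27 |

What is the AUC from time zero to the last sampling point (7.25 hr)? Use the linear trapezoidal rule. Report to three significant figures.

AUC = 129 µg/mL·hr

Trapezoidal AUC_0→7.25:
  [0→3]: (0.00+26.65)/2 × 3 = 39.975
  [3→3.25]: (26.65+26.06)/2 × 0.25 = 6.58875
  [3.25→7.25]: (26.06+15.27)/2 × 4 = 82.66
  Sum = 129.22375 µg/mL·hr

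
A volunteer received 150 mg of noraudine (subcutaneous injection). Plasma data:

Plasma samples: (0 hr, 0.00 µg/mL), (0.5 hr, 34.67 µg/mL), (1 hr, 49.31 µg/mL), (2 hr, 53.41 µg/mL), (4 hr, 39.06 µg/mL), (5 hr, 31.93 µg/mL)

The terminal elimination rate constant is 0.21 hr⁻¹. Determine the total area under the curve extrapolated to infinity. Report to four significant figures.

Trapezoidal AUC_0→5:
  [0→0.5]: (0.00+34.67)/2 × 0.5 = 8.6675
  [0.5→1]: (34.67+49.31)/2 × 0.5 = 20.995
  [1→2]: (49.31+53.41)/2 × 1 = 51.36
  [2→4]: (53.41+39.06)/2 × 2 = 92.47
  [4→5]: (39.06+31.93)/2 × 1 = 35.495
  Sum = 208.9875 µg/mL·hr
Extrapolated tail: C_last / k_e = 31.93 / 0.21 = 152.048
AUC_0→∞ = 208.9875 + 152.048 = 361.0355 µg/mL·hr

AUC = 361.0 µg/mL·hr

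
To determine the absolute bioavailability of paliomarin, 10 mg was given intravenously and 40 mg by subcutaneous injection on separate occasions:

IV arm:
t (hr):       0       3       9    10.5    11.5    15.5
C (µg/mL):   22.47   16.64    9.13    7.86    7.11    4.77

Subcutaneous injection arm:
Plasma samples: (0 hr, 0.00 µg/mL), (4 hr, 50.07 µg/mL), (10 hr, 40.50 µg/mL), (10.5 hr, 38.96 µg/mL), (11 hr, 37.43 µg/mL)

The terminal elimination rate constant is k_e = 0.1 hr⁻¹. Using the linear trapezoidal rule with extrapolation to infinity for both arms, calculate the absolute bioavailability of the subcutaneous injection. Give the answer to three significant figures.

Trapezoidal AUC_0→15.5 (IV):
  [0→3]: (22.47+16.64)/2 × 3 = 58.665
  [3→9]: (16.64+9.13)/2 × 6 = 77.31
  [9→10.5]: (9.13+7.86)/2 × 1.5 = 12.7425
  [10.5→11.5]: (7.86+7.11)/2 × 1 = 7.485
  [11.5→15.5]: (7.11+4.77)/2 × 4 = 23.76
  Sum = 179.9625 µg/mL·hr
IV tail: 4.77/0.1 = 47.700; AUC_iv,0→∞ = 179.9625 + 47.700 = 227.6625 µg/mL·hr
Trapezoidal AUC_0→11 (subcutaneous injection):
  [0→4]: (0.00+50.07)/2 × 4 = 100.14
  [4→10]: (50.07+40.50)/2 × 6 = 271.71
  [10→10.5]: (40.50+38.96)/2 × 0.5 = 19.865
  [10.5→11]: (38.96+37.43)/2 × 0.5 = 19.0975
  Sum = 410.8125 µg/mL·hr
subcutaneous injection tail: 37.43/0.1 = 374.300; AUC_ev,0→∞ = 410.8125 + 374.300 = 785.1125 µg/mL·hr
F = (AUC_ev/D_ev)/(AUC_iv/D_iv) = (785.1125/40)/(227.6625/10) = 19.6278/22.76625 = 0.8621

F = 0.862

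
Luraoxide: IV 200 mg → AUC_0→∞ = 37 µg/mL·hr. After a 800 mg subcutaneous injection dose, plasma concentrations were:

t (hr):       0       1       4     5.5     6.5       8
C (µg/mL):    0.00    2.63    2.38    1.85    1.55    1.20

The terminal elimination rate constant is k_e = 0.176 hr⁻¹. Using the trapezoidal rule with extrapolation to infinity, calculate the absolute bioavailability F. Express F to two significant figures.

Trapezoidal AUC_0→8 (subcutaneous injection):
  [0→1]: (0.00+2.63)/2 × 1 = 1.315
  [1→4]: (2.63+2.38)/2 × 3 = 7.515
  [4→5.5]: (2.38+1.85)/2 × 1.5 = 3.1725
  [5.5→6.5]: (1.85+1.55)/2 × 1 = 1.7
  [6.5→8]: (1.55+1.20)/2 × 1.5 = 2.0625
  Sum = 15.765 µg/mL·hr
Tail: C_last/k_e = 1.20/0.176 = 6.818
AUC_0→∞ (subcutaneous injection) = 15.765 + 6.818 = 22.583 µg/mL·hr
F = (AUC_ev/D_ev)/(AUC_iv/D_iv) = (22.583/800)/(37/200) = 0.02822875/0.185 = 0.1526

F = 0.15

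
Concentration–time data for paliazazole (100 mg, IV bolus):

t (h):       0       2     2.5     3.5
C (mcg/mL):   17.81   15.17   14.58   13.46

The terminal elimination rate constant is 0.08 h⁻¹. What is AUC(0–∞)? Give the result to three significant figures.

Trapezoidal AUC_0→3.5:
  [0→2]: (17.81+15.17)/2 × 2 = 32.98
  [2→2.5]: (15.17+14.58)/2 × 0.5 = 7.4375
  [2.5→3.5]: (14.58+13.46)/2 × 1 = 14.02
  Sum = 54.4375 mcg/mL·h
Extrapolated tail: C_last / k_e = 13.46 / 0.08 = 168.250
AUC_0→∞ = 54.4375 + 168.250 = 222.6875 mcg/mL·h

AUC = 223 mcg/mL·h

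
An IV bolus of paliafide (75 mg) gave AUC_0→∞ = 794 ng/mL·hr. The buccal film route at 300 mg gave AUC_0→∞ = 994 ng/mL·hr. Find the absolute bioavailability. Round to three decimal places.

F = (AUC_ev / D_ev) / (AUC_iv / D_iv)
  = (994/300) / (794/75)
  = 3.31333 / 10.5867 = 0.3130

F = 0.313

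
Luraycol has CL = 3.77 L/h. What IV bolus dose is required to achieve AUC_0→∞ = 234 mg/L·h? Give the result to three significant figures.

Dose = 882 mg

Dose_iv = CL × AUC_0→∞
     = 3.77 × 234 = 882.18 mg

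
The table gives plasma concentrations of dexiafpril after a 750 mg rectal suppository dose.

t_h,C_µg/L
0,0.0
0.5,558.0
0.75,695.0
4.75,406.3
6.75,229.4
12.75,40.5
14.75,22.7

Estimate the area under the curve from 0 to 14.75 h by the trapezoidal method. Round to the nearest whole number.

Trapezoidal AUC_0→14.75:
  [0→0.5]: (0.0+558.0)/2 × 0.5 = 139.5
  [0.5→0.75]: (558.0+695.0)/2 × 0.25 = 156.625
  [0.75→4.75]: (695.0+406.3)/2 × 4 = 2202.6
  [4.75→6.75]: (406.3+229.4)/2 × 2 = 635.7
  [6.75→12.75]: (229.4+40.5)/2 × 6 = 809.7
  [12.75→14.75]: (40.5+22.7)/2 × 2 = 63.2
  Sum = 4007.325 µg/L·h

AUC = 4007 µg/L·h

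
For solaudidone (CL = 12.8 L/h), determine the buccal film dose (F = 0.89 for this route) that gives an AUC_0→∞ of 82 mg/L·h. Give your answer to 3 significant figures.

Dose = 1180 mg

Dose = CL × AUC_0→∞ / F
     = 12.8 × 82 / 0.89 = 1179.33 mg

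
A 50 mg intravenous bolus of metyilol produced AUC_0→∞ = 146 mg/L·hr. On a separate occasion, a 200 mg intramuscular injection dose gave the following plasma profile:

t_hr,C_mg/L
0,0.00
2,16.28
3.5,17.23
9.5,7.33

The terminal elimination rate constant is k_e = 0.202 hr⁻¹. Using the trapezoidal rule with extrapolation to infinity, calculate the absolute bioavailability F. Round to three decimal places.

Trapezoidal AUC_0→9.5 (intramuscular injection):
  [0→2]: (0.00+16.28)/2 × 2 = 16.28
  [2→3.5]: (16.28+17.23)/2 × 1.5 = 25.1325
  [3.5→9.5]: (17.23+7.33)/2 × 6 = 73.68
  Sum = 115.0925 mg/L·hr
Tail: C_last/k_e = 7.33/0.202 = 36.287
AUC_0→∞ (intramuscular injection) = 115.0925 + 36.287 = 151.3795 mg/L·hr
F = (AUC_ev/D_ev)/(AUC_iv/D_iv) = (151.3795/200)/(146/50) = 0.7568975/2.92 = 0.2592

F = 0.259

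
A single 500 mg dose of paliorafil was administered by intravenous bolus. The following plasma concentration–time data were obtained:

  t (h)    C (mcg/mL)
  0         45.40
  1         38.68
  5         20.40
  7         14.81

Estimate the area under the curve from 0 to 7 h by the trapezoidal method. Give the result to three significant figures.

Trapezoidal AUC_0→7:
  [0→1]: (45.40+38.68)/2 × 1 = 42.04
  [1→5]: (38.68+20.40)/2 × 4 = 118.16
  [5→7]: (20.40+14.81)/2 × 2 = 35.21
  Sum = 195.41 mcg/mL·h

AUC = 195 mcg/mL·h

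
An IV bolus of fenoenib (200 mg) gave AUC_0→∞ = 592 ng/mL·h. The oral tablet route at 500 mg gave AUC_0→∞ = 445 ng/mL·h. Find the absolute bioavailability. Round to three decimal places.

F = 0.301

F = (AUC_ev / D_ev) / (AUC_iv / D_iv)
  = (445/500) / (592/200)
  = 0.89 / 2.96 = 0.3007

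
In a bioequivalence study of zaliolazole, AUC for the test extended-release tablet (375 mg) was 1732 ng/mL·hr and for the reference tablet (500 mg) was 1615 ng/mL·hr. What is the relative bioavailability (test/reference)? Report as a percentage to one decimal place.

F_rel = 143.0%

F_rel = (AUC_test/D_test) / (AUC_ref/D_ref)
      = (1732/375) / (1615/500)
      = 4.61867 / 3.23 = 1.4299 = 142.99%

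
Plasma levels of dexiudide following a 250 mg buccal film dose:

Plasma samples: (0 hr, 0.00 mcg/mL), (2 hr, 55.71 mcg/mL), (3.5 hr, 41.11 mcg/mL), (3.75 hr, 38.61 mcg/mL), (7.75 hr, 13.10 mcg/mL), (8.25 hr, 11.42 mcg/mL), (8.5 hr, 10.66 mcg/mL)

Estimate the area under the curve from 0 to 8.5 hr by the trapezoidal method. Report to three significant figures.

Trapezoidal AUC_0→8.5:
  [0→2]: (0.00+55.71)/2 × 2 = 55.71
  [2→3.5]: (55.71+41.11)/2 × 1.5 = 72.615
  [3.5→3.75]: (41.11+38.61)/2 × 0.25 = 9.965
  [3.75→7.75]: (38.61+13.10)/2 × 4 = 103.42
  [7.75→8.25]: (13.10+11.42)/2 × 0.5 = 6.13
  [8.25→8.5]: (11.42+10.66)/2 × 0.25 = 2.76
  Sum = 250.6 mcg/mL·hr

AUC = 251 mcg/mL·hr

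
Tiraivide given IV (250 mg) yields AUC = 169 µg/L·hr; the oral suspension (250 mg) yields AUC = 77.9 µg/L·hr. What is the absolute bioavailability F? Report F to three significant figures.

F = (AUC_ev / D_ev) / (AUC_iv / D_iv)
  = (77.9/250) / (169/250)
  = 0.3116 / 0.676 = 0.4609

F = 0.461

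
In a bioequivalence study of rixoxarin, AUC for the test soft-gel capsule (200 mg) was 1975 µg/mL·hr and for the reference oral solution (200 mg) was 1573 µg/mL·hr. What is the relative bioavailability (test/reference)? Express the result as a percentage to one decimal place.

F_rel = 125.6%

F_rel = (AUC_test/D_test) / (AUC_ref/D_ref)
      = (1975/200) / (1573/200)
      = 9.875 / 7.865 = 1.2556 = 125.56%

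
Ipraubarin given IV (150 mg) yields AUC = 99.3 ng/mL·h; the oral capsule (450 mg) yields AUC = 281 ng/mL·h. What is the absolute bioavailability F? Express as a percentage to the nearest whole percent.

F = 94%

F = (AUC_ev / D_ev) / (AUC_iv / D_iv)
  = (281/450) / (99.3/150)
  = 0.624444 / 0.662 = 0.9433
  = 94.33%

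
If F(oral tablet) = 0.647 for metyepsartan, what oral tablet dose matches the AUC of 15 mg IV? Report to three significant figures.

For equal systemic exposure: F × D_ev = D_iv
D_ev = D_iv / F = 15 / 0.647 = 23.1839 mg

D_oral = 23.2 mg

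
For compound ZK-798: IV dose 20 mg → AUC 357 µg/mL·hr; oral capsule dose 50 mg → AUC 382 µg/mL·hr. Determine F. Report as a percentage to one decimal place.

F = (AUC_ev / D_ev) / (AUC_iv / D_iv)
  = (382/50) / (357/20)
  = 7.64 / 17.85 = 0.4280
  = 42.80%

F = 42.8%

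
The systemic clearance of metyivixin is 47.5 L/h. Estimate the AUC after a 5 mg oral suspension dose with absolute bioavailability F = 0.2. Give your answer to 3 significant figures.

AUC = 0.0211 mg/L·h

AUC_0→∞ = F × Dose / CL
        = 0.2 × 5 / 47.5 = 0.0210526 mg/L·h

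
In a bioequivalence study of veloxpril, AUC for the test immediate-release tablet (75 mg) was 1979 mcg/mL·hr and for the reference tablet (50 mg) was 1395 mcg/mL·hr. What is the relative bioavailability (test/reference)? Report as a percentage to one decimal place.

F_rel = (AUC_test/D_test) / (AUC_ref/D_ref)
      = (1979/75) / (1395/50)
      = 26.3867 / 27.9 = 0.9458 = 94.58%

F_rel = 94.6%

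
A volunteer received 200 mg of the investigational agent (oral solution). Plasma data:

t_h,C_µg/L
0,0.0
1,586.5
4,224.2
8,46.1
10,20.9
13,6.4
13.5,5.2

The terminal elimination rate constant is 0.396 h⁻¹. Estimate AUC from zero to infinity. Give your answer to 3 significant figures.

Trapezoidal AUC_0→13.5:
  [0→1]: (0.0+586.5)/2 × 1 = 293.25
  [1→4]: (586.5+224.2)/2 × 3 = 1216.05
  [4→8]: (224.2+46.1)/2 × 4 = 540.6
  [8→10]: (46.1+20.9)/2 × 2 = 67.0
  [10→13]: (20.9+6.4)/2 × 3 = 40.95
  [13→13.5]: (6.4+5.2)/2 × 0.5 = 2.9
  Sum = 2160.75 µg/L·h
Extrapolated tail: C_last / k_e = 5.2 / 0.396 = 13.131
AUC_0→∞ = 2160.75 + 13.131 = 2173.881 µg/L·h

AUC = 2170 µg/L·h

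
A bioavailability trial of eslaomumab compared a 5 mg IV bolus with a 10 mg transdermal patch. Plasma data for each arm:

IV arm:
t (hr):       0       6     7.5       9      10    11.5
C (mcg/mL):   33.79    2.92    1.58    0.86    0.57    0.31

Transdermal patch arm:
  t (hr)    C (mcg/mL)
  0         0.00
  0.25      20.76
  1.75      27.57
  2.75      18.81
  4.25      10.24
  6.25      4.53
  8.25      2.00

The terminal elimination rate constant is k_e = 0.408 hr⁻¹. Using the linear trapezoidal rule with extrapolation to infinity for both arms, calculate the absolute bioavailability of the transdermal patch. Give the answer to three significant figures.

F = 0.468

Trapezoidal AUC_0→11.5 (IV):
  [0→6]: (33.79+2.92)/2 × 6 = 110.13
  [6→7.5]: (2.92+1.58)/2 × 1.5 = 3.375
  [7.5→9]: (1.58+0.86)/2 × 1.5 = 1.83
  [9→10]: (0.86+0.57)/2 × 1 = 0.715
  [10→11.5]: (0.57+0.31)/2 × 1.5 = 0.66
  Sum = 116.71 mcg/mL·hr
IV tail: 0.31/0.408 = 0.760; AUC_iv,0→∞ = 116.71 + 0.760 = 117.47 mcg/mL·hr
Trapezoidal AUC_0→8.25 (transdermal patch):
  [0→0.25]: (0.00+20.76)/2 × 0.25 = 2.595
  [0.25→1.75]: (20.76+27.57)/2 × 1.5 = 36.2475
  [1.75→2.75]: (27.57+18.81)/2 × 1 = 23.19
  [2.75→4.25]: (18.81+10.24)/2 × 1.5 = 21.7875
  [4.25→6.25]: (10.24+4.53)/2 × 2 = 14.77
  [6.25→8.25]: (4.53+2.00)/2 × 2 = 6.53
  Sum = 105.12 mcg/mL·hr
transdermal patch tail: 2.00/0.408 = 4.902; AUC_ev,0→∞ = 105.12 + 4.902 = 110.022 mcg/mL·hr
F = (AUC_ev/D_ev)/(AUC_iv/D_iv) = (110.022/10)/(117.47/5) = 11.0022/23.494 = 0.4683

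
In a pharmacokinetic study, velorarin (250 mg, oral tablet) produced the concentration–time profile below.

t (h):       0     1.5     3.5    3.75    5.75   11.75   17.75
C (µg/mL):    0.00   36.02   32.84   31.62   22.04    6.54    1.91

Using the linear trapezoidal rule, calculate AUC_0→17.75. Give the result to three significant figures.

AUC = 269 µg/mL·h

Trapezoidal AUC_0→17.75:
  [0→1.5]: (0.00+36.02)/2 × 1.5 = 27.015
  [1.5→3.5]: (36.02+32.84)/2 × 2 = 68.86
  [3.5→3.75]: (32.84+31.62)/2 × 0.25 = 8.0575
  [3.75→5.75]: (31.62+22.04)/2 × 2 = 53.66
  [5.75→11.75]: (22.04+6.54)/2 × 6 = 85.74
  [11.75→17.75]: (6.54+1.91)/2 × 6 = 25.35
  Sum = 268.6825 µg/mL·h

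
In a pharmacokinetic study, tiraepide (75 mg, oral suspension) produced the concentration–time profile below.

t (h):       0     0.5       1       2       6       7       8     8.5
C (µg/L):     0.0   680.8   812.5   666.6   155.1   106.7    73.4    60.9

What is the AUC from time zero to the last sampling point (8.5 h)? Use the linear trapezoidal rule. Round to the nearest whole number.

AUC = 3181 µg/L·h

Trapezoidal AUC_0→8.5:
  [0→0.5]: (0.0+680.8)/2 × 0.5 = 170.2
  [0.5→1]: (680.8+812.5)/2 × 0.5 = 373.325
  [1→2]: (812.5+666.6)/2 × 1 = 739.55
  [2→6]: (666.6+155.1)/2 × 4 = 1643.4
  [6→7]: (155.1+106.7)/2 × 1 = 130.9
  [7→8]: (106.7+73.4)/2 × 1 = 90.05
  [8→8.5]: (73.4+60.9)/2 × 0.5 = 33.575
  Sum = 3181.0 µg/L·h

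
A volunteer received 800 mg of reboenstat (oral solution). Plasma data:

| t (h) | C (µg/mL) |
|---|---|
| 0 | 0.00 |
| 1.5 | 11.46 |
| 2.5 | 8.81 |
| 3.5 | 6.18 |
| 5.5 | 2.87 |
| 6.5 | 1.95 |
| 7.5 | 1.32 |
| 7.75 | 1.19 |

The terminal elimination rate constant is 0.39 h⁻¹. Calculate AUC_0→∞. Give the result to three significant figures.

AUC = 42.7 µg/mL·h

Trapezoidal AUC_0→7.75:
  [0→1.5]: (0.00+11.46)/2 × 1.5 = 8.595
  [1.5→2.5]: (11.46+8.81)/2 × 1 = 10.135
  [2.5→3.5]: (8.81+6.18)/2 × 1 = 7.495
  [3.5→5.5]: (6.18+2.87)/2 × 2 = 9.05
  [5.5→6.5]: (2.87+1.95)/2 × 1 = 2.41
  [6.5→7.5]: (1.95+1.32)/2 × 1 = 1.635
  [7.5→7.75]: (1.32+1.19)/2 × 0.25 = 0.31375
  Sum = 39.63375 µg/mL·h
Extrapolated tail: C_last / k_e = 1.19 / 0.39 = 3.051
AUC_0→∞ = 39.63375 + 3.051 = 42.68475 µg/mL·h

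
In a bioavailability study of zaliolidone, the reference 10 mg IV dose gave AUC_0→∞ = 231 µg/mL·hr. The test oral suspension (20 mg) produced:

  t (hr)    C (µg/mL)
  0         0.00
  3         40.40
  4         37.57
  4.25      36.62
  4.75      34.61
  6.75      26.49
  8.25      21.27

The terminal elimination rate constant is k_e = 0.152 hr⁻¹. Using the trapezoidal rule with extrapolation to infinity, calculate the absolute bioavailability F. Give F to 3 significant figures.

Trapezoidal AUC_0→8.25 (oral suspension):
  [0→3]: (0.00+40.40)/2 × 3 = 60.6
  [3→4]: (40.40+37.57)/2 × 1 = 38.985
  [4→4.25]: (37.57+36.62)/2 × 0.25 = 9.27375
  [4.25→4.75]: (36.62+34.61)/2 × 0.5 = 17.8075
  [4.75→6.75]: (34.61+26.49)/2 × 2 = 61.1
  [6.75→8.25]: (26.49+21.27)/2 × 1.5 = 35.82
  Sum = 223.58625 µg/mL·hr
Tail: C_last/k_e = 21.27/0.152 = 139.934
AUC_0→∞ (oral suspension) = 223.58625 + 139.934 = 363.52025 µg/mL·hr
F = (AUC_ev/D_ev)/(AUC_iv/D_iv) = (363.52025/20)/(231/10) = 18.176/23.1 = 0.7868

F = 0.787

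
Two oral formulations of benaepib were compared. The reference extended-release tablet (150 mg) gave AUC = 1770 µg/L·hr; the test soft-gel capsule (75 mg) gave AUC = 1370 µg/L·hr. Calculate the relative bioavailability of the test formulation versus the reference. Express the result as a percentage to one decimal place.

F_rel = (AUC_test/D_test) / (AUC_ref/D_ref)
      = (1370/75) / (1770/150)
      = 18.2667 / 11.8 = 1.5480 = 154.80%

F_rel = 154.8%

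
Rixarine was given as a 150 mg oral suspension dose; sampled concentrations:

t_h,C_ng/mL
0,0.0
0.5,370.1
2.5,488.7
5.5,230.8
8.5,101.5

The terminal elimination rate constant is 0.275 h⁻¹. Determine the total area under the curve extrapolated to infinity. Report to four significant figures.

AUC = 2898 ng/mL·h

Trapezoidal AUC_0→8.5:
  [0→0.5]: (0.0+370.1)/2 × 0.5 = 92.525
  [0.5→2.5]: (370.1+488.7)/2 × 2 = 858.8
  [2.5→5.5]: (488.7+230.8)/2 × 3 = 1079.25
  [5.5→8.5]: (230.8+101.5)/2 × 3 = 498.45
  Sum = 2529.025 ng/mL·h
Extrapolated tail: C_last / k_e = 101.5 / 0.275 = 369.091
AUC_0→∞ = 2529.025 + 369.091 = 2898.116 ng/mL·h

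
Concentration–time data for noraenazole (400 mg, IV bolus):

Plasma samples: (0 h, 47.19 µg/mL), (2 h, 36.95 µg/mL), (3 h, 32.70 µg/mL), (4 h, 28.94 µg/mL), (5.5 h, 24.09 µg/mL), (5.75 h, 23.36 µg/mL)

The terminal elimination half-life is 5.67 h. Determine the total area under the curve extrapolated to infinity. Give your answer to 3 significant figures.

AUC = 387 µg/mL·h

Trapezoidal AUC_0→5.75:
  [0→2]: (47.19+36.95)/2 × 2 = 84.14
  [2→3]: (36.95+32.70)/2 × 1 = 34.825
  [3→4]: (32.70+28.94)/2 × 1 = 30.82
  [4→5.5]: (28.94+24.09)/2 × 1.5 = 39.7725
  [5.5→5.75]: (24.09+23.36)/2 × 0.25 = 5.93125
  Sum = 195.48875 µg/mL·h
k_e = ln2 / t½ = 0.693147 / 5.67 = 0.1222 h^-1
Extrapolated tail: C_last / k_e = 23.36 / 0.1222 = 191.162
AUC_0→∞ = 195.48875 + 191.162 = 386.65075 µg/mL·h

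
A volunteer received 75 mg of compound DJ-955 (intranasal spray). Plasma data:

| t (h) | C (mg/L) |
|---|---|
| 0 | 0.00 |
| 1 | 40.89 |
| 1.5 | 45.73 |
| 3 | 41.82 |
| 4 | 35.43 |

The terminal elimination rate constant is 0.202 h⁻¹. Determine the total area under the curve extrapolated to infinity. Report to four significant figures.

AUC = 321.8 mg/L·h

Trapezoidal AUC_0→4:
  [0→1]: (0.00+40.89)/2 × 1 = 20.445
  [1→1.5]: (40.89+45.73)/2 × 0.5 = 21.655
  [1.5→3]: (45.73+41.82)/2 × 1.5 = 65.6625
  [3→4]: (41.82+35.43)/2 × 1 = 38.625
  Sum = 146.3875 mg/L·h
Extrapolated tail: C_last / k_e = 35.43 / 0.202 = 175.396
AUC_0→∞ = 146.3875 + 175.396 = 321.7835 mg/L·h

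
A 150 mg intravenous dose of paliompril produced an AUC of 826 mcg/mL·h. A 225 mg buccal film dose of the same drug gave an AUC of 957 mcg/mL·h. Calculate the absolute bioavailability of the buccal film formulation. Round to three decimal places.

F = (AUC_ev / D_ev) / (AUC_iv / D_iv)
  = (957/225) / (826/150)
  = 4.25333 / 5.50667 = 0.7724

F = 0.772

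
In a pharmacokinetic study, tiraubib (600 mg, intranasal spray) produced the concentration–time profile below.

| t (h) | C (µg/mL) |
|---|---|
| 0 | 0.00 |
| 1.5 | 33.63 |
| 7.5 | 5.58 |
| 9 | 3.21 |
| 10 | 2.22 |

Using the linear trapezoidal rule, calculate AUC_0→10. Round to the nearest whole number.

AUC = 152 µg/mL·h

Trapezoidal AUC_0→10:
  [0→1.5]: (0.00+33.63)/2 × 1.5 = 25.2225
  [1.5→7.5]: (33.63+5.58)/2 × 6 = 117.63
  [7.5→9]: (5.58+3.21)/2 × 1.5 = 6.5925
  [9→10]: (3.21+2.22)/2 × 1 = 2.715
  Sum = 152.16 µg/mL·h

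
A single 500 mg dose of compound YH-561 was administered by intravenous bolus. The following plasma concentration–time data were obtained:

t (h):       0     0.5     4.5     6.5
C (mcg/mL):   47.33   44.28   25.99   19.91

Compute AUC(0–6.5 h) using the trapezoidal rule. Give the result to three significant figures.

Trapezoidal AUC_0→6.5:
  [0→0.5]: (47.33+44.28)/2 × 0.5 = 22.9025
  [0.5→4.5]: (44.28+25.99)/2 × 4 = 140.54
  [4.5→6.5]: (25.99+19.91)/2 × 2 = 45.9
  Sum = 209.3425 mcg/mL·h

AUC = 209 mcg/mL·h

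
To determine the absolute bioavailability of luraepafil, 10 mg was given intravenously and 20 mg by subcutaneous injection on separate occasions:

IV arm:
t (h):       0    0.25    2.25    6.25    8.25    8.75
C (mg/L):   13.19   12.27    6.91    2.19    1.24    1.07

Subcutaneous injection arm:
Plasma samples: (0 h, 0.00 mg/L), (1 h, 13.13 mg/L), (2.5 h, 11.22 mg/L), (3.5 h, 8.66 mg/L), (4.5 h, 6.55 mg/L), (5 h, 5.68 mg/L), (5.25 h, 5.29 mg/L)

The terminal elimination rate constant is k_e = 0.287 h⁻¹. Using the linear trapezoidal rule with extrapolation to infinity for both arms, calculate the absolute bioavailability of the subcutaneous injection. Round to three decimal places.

F = 0.675

Trapezoidal AUC_0→8.75 (IV):
  [0→0.25]: (13.19+12.27)/2 × 0.25 = 3.1825
  [0.25→2.25]: (12.27+6.91)/2 × 2 = 19.18
  [2.25→6.25]: (6.91+2.19)/2 × 4 = 18.2
  [6.25→8.25]: (2.19+1.24)/2 × 2 = 3.43
  [8.25→8.75]: (1.24+1.07)/2 × 0.5 = 0.5775
  Sum = 44.57 mg/L·h
IV tail: 1.07/0.287 = 3.728; AUC_iv,0→∞ = 44.57 + 3.728 = 48.298 mg/L·h
Trapezoidal AUC_0→5.25 (subcutaneous injection):
  [0→1]: (0.00+13.13)/2 × 1 = 6.565
  [1→2.5]: (13.13+11.22)/2 × 1.5 = 18.2625
  [2.5→3.5]: (11.22+8.66)/2 × 1 = 9.94
  [3.5→4.5]: (8.66+6.55)/2 × 1 = 7.605
  [4.5→5]: (6.55+5.68)/2 × 0.5 = 3.0575
  [5→5.25]: (5.68+5.29)/2 × 0.25 = 1.37125
  Sum = 46.80125 mg/L·h
subcutaneous injection tail: 5.29/0.287 = 18.432; AUC_ev,0→∞ = 46.80125 + 18.432 = 65.23325 mg/L·h
F = (AUC_ev/D_ev)/(AUC_iv/D_iv) = (65.23325/20)/(48.298/10) = 3.2616625/4.8298 = 0.6753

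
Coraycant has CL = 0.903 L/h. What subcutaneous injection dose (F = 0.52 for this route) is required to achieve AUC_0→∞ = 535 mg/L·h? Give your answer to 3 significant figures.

Dose = 929 mg

Dose = CL × AUC_0→∞ / F
     = 0.903 × 535 / 0.52 = 929.048 mg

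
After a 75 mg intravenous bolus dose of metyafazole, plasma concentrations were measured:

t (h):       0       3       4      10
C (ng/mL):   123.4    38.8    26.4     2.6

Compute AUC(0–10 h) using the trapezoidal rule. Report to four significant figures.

Trapezoidal AUC_0→10:
  [0→3]: (123.4+38.8)/2 × 3 = 243.3
  [3→4]: (38.8+26.4)/2 × 1 = 32.6
  [4→10]: (26.4+2.6)/2 × 6 = 87.0
  Sum = 362.9 ng/mL·h

AUC = 362.9 ng/mL·h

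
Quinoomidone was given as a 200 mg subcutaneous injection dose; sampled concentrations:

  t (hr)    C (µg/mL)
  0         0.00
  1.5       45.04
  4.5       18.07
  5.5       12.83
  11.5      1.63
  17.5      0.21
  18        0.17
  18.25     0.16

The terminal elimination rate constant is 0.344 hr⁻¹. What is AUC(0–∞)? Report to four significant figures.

Trapezoidal AUC_0→18.25:
  [0→1.5]: (0.00+45.04)/2 × 1.5 = 33.78
  [1.5→4.5]: (45.04+18.07)/2 × 3 = 94.665
  [4.5→5.5]: (18.07+12.83)/2 × 1 = 15.45
  [5.5→11.5]: (12.83+1.63)/2 × 6 = 43.38
  [11.5→17.5]: (1.63+0.21)/2 × 6 = 5.52
  [17.5→18]: (0.21+0.17)/2 × 0.5 = 0.095
  [18→18.25]: (0.17+0.16)/2 × 0.25 = 0.04125
  Sum = 192.93125 µg/mL·hr
Extrapolated tail: C_last / k_e = 0.16 / 0.344 = 0.465
AUC_0→∞ = 192.93125 + 0.465 = 193.39625 µg/mL·hr

AUC = 193.4 µg/mL·hr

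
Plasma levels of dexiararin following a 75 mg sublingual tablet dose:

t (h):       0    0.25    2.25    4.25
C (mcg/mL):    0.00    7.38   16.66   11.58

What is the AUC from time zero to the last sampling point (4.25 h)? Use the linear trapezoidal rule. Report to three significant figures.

Trapezoidal AUC_0→4.25:
  [0→0.25]: (0.00+7.38)/2 × 0.25 = 0.9225
  [0.25→2.25]: (7.38+16.66)/2 × 2 = 24.04
  [2.25→4.25]: (16.66+11.58)/2 × 2 = 28.24
  Sum = 53.2025 mcg/mL·h

AUC = 53.2 mcg/mL·h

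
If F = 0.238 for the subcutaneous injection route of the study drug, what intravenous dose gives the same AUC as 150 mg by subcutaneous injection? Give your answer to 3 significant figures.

Systemic exposure from an extravascular dose = F × D_ev, so the equivalent IV dose is F × D_ev.
D_iv = F × D_ev = 0.238 × 150 = 35.7 mg

D_iv = 35.7 mg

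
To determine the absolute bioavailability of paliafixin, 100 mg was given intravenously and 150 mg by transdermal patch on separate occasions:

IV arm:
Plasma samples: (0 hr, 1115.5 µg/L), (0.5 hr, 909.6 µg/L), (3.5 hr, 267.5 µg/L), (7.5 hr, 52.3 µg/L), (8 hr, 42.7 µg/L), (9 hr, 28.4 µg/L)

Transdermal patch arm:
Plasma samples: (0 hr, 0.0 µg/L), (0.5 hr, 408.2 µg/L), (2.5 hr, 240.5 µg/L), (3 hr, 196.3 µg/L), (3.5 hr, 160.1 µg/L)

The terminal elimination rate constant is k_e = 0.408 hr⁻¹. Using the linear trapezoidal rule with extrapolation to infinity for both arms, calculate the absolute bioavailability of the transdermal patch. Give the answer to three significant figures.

F = 0.294

Trapezoidal AUC_0→9 (IV):
  [0→0.5]: (1115.5+909.6)/2 × 0.5 = 506.275
  [0.5→3.5]: (909.6+267.5)/2 × 3 = 1765.65
  [3.5→7.5]: (267.5+52.3)/2 × 4 = 639.6
  [7.5→8]: (52.3+42.7)/2 × 0.5 = 23.75
  [8→9]: (42.7+28.4)/2 × 1 = 35.55
  Sum = 2970.825 µg/L·hr
IV tail: 28.4/0.408 = 69.608; AUC_iv,0→∞ = 2970.825 + 69.608 = 3040.433 µg/L·hr
Trapezoidal AUC_0→3.5 (transdermal patch):
  [0→0.5]: (0.0+408.2)/2 × 0.5 = 102.05
  [0.5→2.5]: (408.2+240.5)/2 × 2 = 648.7
  [2.5→3]: (240.5+196.3)/2 × 0.5 = 109.2
  [3→3.5]: (196.3+160.1)/2 × 0.5 = 89.1
  Sum = 949.05 µg/L·hr
transdermal patch tail: 160.1/0.408 = 392.402; AUC_ev,0→∞ = 949.05 + 392.402 = 1341.452 µg/L·hr
F = (AUC_ev/D_ev)/(AUC_iv/D_iv) = (1341.452/150)/(3040.433/100) = 8.94301/30.40433 = 0.2941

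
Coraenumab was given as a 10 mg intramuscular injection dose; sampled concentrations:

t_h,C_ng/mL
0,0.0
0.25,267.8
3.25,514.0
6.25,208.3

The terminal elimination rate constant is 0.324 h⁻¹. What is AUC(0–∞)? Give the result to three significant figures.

AUC = 2930 ng/mL·h

Trapezoidal AUC_0→6.25:
  [0→0.25]: (0.0+267.8)/2 × 0.25 = 33.475
  [0.25→3.25]: (267.8+514.0)/2 × 3 = 1172.7
  [3.25→6.25]: (514.0+208.3)/2 × 3 = 1083.45
  Sum = 2289.625 ng/mL·h
Extrapolated tail: C_last / k_e = 208.3 / 0.324 = 642.901
AUC_0→∞ = 2289.625 + 642.901 = 2932.526 ng/mL·h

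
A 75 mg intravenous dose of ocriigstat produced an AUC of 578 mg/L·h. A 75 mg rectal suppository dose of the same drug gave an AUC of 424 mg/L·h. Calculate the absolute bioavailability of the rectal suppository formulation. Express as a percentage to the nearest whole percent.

F = (AUC_ev / D_ev) / (AUC_iv / D_iv)
  = (424/75) / (578/75)
  = 5.65333 / 7.70667 = 0.7336
  = 73.36%

F = 73%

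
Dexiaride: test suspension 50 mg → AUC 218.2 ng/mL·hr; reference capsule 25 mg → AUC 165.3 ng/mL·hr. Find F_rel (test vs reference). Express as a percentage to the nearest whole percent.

F_rel = (AUC_test/D_test) / (AUC_ref/D_ref)
      = (218.2/50) / (165.3/25)
      = 4.364 / 6.612 = 0.6600 = 66.00%

F_rel = 66%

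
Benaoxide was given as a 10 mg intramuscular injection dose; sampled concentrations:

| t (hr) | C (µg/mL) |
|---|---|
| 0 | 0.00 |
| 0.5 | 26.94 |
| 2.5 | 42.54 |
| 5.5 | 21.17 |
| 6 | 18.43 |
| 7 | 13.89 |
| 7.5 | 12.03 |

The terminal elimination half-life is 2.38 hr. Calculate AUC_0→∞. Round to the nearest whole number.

Trapezoidal AUC_0→7.5:
  [0→0.5]: (0.00+26.94)/2 × 0.5 = 6.735
  [0.5→2.5]: (26.94+42.54)/2 × 2 = 69.48
  [2.5→5.5]: (42.54+21.17)/2 × 3 = 95.565
  [5.5→6]: (21.17+18.43)/2 × 0.5 = 9.9
  [6→7]: (18.43+13.89)/2 × 1 = 16.16
  [7→7.5]: (13.89+12.03)/2 × 0.5 = 6.48
  Sum = 204.32 µg/mL·hr
k_e = ln2 / t½ = 0.693147 / 2.38 = 0.2912 hr^-1
Extrapolated tail: C_last / k_e = 12.03 / 0.2912 = 41.312
AUC_0→∞ = 204.32 + 41.312 = 245.632 µg/mL·hr

AUC = 246 µg/mL·hr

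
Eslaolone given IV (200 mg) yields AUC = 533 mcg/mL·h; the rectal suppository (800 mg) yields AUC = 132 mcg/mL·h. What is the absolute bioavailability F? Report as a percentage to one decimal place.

F = (AUC_ev / D_ev) / (AUC_iv / D_iv)
  = (132/800) / (533/200)
  = 0.165 / 2.665 = 0.0619
  = 6.19%

F = 6.2%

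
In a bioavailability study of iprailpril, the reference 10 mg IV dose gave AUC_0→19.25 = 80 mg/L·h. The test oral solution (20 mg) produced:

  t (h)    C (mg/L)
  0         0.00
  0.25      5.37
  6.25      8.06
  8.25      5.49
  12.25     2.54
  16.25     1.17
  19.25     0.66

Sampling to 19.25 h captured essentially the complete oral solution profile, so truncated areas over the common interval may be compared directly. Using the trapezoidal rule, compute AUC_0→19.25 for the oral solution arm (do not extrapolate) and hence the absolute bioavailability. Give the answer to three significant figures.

F = 0.505

Trapezoidal AUC_0→19.25 (oral solution):
  [0→0.25]: (0.00+5.37)/2 × 0.25 = 0.67125
  [0.25→6.25]: (5.37+8.06)/2 × 6 = 40.29
  [6.25→8.25]: (8.06+5.49)/2 × 2 = 13.55
  [8.25→12.25]: (5.49+2.54)/2 × 4 = 16.06
  [12.25→16.25]: (2.54+1.17)/2 × 4 = 7.42
  [16.25→19.25]: (1.17+0.66)/2 × 3 = 2.745
  Sum = 80.73625 mg/L·h
F = (AUC_ev/D_ev)/(AUC_iv/D_iv) = (80.73625/20)/(80/10) = 4.0368125/8 = 0.5046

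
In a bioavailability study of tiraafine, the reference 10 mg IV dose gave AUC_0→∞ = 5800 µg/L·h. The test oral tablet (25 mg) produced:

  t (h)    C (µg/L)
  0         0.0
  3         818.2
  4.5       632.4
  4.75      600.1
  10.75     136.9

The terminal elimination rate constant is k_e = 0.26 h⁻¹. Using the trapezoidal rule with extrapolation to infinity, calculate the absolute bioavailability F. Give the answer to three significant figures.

F = 0.359

Trapezoidal AUC_0→10.75 (oral tablet):
  [0→3]: (0.0+818.2)/2 × 3 = 1227.3
  [3→4.5]: (818.2+632.4)/2 × 1.5 = 1087.95
  [4.5→4.75]: (632.4+600.1)/2 × 0.25 = 154.0625
  [4.75→10.75]: (600.1+136.9)/2 × 6 = 2211.0
  Sum = 4680.3125 µg/L·h
Tail: C_last/k_e = 136.9/0.26 = 526.538
AUC_0→∞ (oral tablet) = 4680.3125 + 526.538 = 5206.8505 µg/L·h
F = (AUC_ev/D_ev)/(AUC_iv/D_iv) = (5206.8505/25)/(5800/10) = 208.27402/580 = 0.3591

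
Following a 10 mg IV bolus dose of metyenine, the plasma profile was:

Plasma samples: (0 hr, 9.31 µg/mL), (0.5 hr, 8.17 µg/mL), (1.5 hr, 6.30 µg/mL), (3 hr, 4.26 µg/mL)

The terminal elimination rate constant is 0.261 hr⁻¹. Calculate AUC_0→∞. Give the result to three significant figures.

Trapezoidal AUC_0→3:
  [0→0.5]: (9.31+8.17)/2 × 0.5 = 4.37
  [0.5→1.5]: (8.17+6.30)/2 × 1 = 7.235
  [1.5→3]: (6.30+4.26)/2 × 1.5 = 7.92
  Sum = 19.525 µg/mL·hr
Extrapolated tail: C_last / k_e = 4.26 / 0.261 = 16.322
AUC_0→∞ = 19.525 + 16.322 = 35.847 µg/mL·hr

AUC = 35.8 µg/mL·hr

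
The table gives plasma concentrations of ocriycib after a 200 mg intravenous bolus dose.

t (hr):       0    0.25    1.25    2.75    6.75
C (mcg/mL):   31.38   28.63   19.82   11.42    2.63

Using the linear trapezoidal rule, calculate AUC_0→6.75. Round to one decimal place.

Trapezoidal AUC_0→6.75:
  [0→0.25]: (31.38+28.63)/2 × 0.25 = 7.50125
  [0.25→1.25]: (28.63+19.82)/2 × 1 = 24.225
  [1.25→2.75]: (19.82+11.42)/2 × 1.5 = 23.43
  [2.75→6.75]: (11.42+2.63)/2 × 4 = 28.1
  Sum = 83.25625 mcg/mL·hr

AUC = 83.3 mcg/mL·hr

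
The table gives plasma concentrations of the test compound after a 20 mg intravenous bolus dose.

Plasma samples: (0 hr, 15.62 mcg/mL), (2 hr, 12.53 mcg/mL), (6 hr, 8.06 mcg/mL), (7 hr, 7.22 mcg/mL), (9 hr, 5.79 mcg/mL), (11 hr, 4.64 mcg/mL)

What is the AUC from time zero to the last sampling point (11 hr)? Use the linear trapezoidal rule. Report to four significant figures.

AUC = 100.4 mcg/mL·hr

Trapezoidal AUC_0→11:
  [0→2]: (15.62+12.53)/2 × 2 = 28.15
  [2→6]: (12.53+8.06)/2 × 4 = 41.18
  [6→7]: (8.06+7.22)/2 × 1 = 7.64
  [7→9]: (7.22+5.79)/2 × 2 = 13.01
  [9→11]: (5.79+4.64)/2 × 2 = 10.43
  Sum = 100.41 mcg/mL·hr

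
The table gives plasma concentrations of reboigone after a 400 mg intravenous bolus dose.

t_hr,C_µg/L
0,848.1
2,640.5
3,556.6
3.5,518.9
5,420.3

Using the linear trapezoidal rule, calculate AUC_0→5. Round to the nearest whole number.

AUC = 3060 µg/L·hr

Trapezoidal AUC_0→5:
  [0→2]: (848.1+640.5)/2 × 2 = 1488.6
  [2→3]: (640.5+556.6)/2 × 1 = 598.55
  [3→3.5]: (556.6+518.9)/2 × 0.5 = 268.875
  [3.5→5]: (518.9+420.3)/2 × 1.5 = 704.4
  Sum = 3060.425 µg/L·hr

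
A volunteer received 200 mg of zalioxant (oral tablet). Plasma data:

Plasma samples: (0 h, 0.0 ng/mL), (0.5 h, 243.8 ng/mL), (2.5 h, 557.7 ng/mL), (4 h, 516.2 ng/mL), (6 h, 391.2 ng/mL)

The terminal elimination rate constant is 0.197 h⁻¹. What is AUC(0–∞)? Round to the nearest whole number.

Trapezoidal AUC_0→6:
  [0→0.5]: (0.0+243.8)/2 × 0.5 = 60.95
  [0.5→2.5]: (243.8+557.7)/2 × 2 = 801.5
  [2.5→4]: (557.7+516.2)/2 × 1.5 = 805.425
  [4→6]: (516.2+391.2)/2 × 2 = 907.4
  Sum = 2575.275 ng/mL·h
Extrapolated tail: C_last / k_e = 391.2 / 0.197 = 1985.787
AUC_0→∞ = 2575.275 + 1985.787 = 4561.062 ng/mL·h

AUC = 4561 ng/mL·h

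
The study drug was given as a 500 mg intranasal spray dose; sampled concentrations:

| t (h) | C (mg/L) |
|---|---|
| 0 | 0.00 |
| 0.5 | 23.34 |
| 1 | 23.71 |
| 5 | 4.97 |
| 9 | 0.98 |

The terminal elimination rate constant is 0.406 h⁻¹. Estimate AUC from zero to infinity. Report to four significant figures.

AUC = 89.27 mg/L·h

Trapezoidal AUC_0→9:
  [0→0.5]: (0.00+23.34)/2 × 0.5 = 5.835
  [0.5→1]: (23.34+23.71)/2 × 0.5 = 11.7625
  [1→5]: (23.71+4.97)/2 × 4 = 57.36
  [5→9]: (4.97+0.98)/2 × 4 = 11.9
  Sum = 86.8575 mg/L·h
Extrapolated tail: C_last / k_e = 0.98 / 0.406 = 2.414
AUC_0→∞ = 86.8575 + 2.414 = 89.2715 mg/L·h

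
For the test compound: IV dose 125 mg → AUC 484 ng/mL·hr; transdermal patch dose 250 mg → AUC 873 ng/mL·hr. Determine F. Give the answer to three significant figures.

F = (AUC_ev / D_ev) / (AUC_iv / D_iv)
  = (873/250) / (484/125)
  = 3.492 / 3.872 = 0.9019

F = 0.902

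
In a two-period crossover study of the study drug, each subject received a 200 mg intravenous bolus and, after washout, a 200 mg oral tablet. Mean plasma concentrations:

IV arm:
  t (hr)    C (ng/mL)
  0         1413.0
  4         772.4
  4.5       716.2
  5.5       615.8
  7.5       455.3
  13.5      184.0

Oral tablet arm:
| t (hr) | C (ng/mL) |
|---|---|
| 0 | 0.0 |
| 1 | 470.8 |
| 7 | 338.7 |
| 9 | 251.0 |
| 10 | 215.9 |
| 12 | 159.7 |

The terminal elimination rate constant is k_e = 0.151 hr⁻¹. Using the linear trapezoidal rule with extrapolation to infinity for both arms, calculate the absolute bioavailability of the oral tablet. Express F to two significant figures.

F = 0.51

Trapezoidal AUC_0→13.5 (IV):
  [0→4]: (1413.0+772.4)/2 × 4 = 4370.8
  [4→4.5]: (772.4+716.2)/2 × 0.5 = 372.15
  [4.5→5.5]: (716.2+615.8)/2 × 1 = 666.0
  [5.5→7.5]: (615.8+455.3)/2 × 2 = 1071.1
  [7.5→13.5]: (455.3+184.0)/2 × 6 = 1917.9
  Sum = 8397.95 ng/mL·hr
IV tail: 184.0/0.151 = 1218.543; AUC_iv,0→∞ = 8397.95 + 1218.543 = 9616.493 ng/mL·hr
Trapezoidal AUC_0→12 (oral tablet):
  [0→1]: (0.0+470.8)/2 × 1 = 235.4
  [1→7]: (470.8+338.7)/2 × 6 = 2428.5
  [7→9]: (338.7+251.0)/2 × 2 = 589.7
  [9→10]: (251.0+215.9)/2 × 1 = 233.45
  [10→12]: (215.9+159.7)/2 × 2 = 375.6
  Sum = 3862.65 ng/mL·hr
oral tablet tail: 159.7/0.151 = 1057.616; AUC_ev,0→∞ = 3862.65 + 1057.616 = 4920.266 ng/mL·hr
F = (AUC_ev/D_ev)/(AUC_iv/D_iv) = (4920.266/200)/(9616.493/200) = 24.60133/48.082465 = 0.5116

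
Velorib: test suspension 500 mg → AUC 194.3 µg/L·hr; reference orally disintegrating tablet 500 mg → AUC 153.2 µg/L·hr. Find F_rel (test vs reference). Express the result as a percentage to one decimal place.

F_rel = 126.8%

F_rel = (AUC_test/D_test) / (AUC_ref/D_ref)
      = (194.3/500) / (153.2/500)
      = 0.3886 / 0.3064 = 1.2683 = 126.83%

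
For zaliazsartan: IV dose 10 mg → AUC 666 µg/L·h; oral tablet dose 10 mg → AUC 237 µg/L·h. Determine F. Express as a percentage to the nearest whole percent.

F = (AUC_ev / D_ev) / (AUC_iv / D_iv)
  = (237/10) / (666/10)
  = 23.7 / 66.6 = 0.3559
  = 35.59%

F = 36%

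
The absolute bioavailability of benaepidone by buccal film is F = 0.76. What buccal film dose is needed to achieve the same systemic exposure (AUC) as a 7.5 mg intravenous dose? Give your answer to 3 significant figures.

For equal systemic exposure: F × D_ev = D_iv
D_ev = D_iv / F = 7.5 / 0.76 = 9.86842 mg

D_buccal = 9.87 mg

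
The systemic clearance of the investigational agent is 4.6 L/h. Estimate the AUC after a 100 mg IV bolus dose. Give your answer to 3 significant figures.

AUC_0→∞ = Dose_iv / CL
        = 100 / 4.6 = 21.7391 mg/L·h

AUC = 21.7 mg/L·h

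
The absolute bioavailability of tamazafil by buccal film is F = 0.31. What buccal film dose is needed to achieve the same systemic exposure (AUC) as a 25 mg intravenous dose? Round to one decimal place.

For equal systemic exposure: F × D_ev = D_iv
D_ev = D_iv / F = 25 / 0.31 = 80.6452 mg

D_buccal = 80.6 mg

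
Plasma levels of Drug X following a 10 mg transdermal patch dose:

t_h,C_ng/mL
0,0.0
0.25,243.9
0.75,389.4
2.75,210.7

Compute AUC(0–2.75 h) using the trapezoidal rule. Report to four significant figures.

AUC = 788.9 ng/mL·h

Trapezoidal AUC_0→2.75:
  [0→0.25]: (0.0+243.9)/2 × 0.25 = 30.4875
  [0.25→0.75]: (243.9+389.4)/2 × 0.5 = 158.325
  [0.75→2.75]: (389.4+210.7)/2 × 2 = 600.1
  Sum = 788.9125 ng/mL·h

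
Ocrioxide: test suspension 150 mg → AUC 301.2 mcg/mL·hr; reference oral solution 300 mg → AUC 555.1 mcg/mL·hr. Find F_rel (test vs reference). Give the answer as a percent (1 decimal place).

F_rel = 108.5%

F_rel = (AUC_test/D_test) / (AUC_ref/D_ref)
      = (301.2/150) / (555.1/300)
      = 2.008 / 1.85033 = 1.0852 = 108.52%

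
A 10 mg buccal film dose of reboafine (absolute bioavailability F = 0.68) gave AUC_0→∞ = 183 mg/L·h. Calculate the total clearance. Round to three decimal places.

CL = 0.037 L/h

CL = F × Dose / AUC_0→∞
   = 0.68 × 10 / 183 = 0.0371585 L/h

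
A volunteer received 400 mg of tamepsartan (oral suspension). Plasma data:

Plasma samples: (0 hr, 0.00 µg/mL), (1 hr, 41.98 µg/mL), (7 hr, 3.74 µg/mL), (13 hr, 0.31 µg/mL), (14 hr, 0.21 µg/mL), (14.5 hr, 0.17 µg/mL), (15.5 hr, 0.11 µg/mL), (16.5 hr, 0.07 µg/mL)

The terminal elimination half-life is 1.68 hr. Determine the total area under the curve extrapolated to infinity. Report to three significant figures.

Trapezoidal AUC_0→16.5:
  [0→1]: (0.00+41.98)/2 × 1 = 20.99
  [1→7]: (41.98+3.74)/2 × 6 = 137.16
  [7→13]: (3.74+0.31)/2 × 6 = 12.15
  [13→14]: (0.31+0.21)/2 × 1 = 0.26
  [14→14.5]: (0.21+0.17)/2 × 0.5 = 0.095
  [14.5→15.5]: (0.17+0.11)/2 × 1 = 0.14
  [15.5→16.5]: (0.11+0.07)/2 × 1 = 0.09
  Sum = 170.885 µg/mL·hr
k_e = ln2 / t½ = 0.693147 / 1.68 = 0.4126 hr^-1
Extrapolated tail: C_last / k_e = 0.07 / 0.4126 = 0.170
AUC_0→∞ = 170.885 + 0.170 = 171.055 µg/mL·hr

AUC = 171 µg/mL·hr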